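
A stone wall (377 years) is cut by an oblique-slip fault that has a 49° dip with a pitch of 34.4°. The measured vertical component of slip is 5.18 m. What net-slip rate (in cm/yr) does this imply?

dip-slip = throw / sin(dip) = 5.18 / sin(49°) = 6.864 m
net slip = dip-slip / sin(rake) = 6.864 / sin(34.4°) = 12.15 m
rate = 12.15 m / 377 years = 0.0322 m/yr = 3.22 cm/yr

3.22 cm/yr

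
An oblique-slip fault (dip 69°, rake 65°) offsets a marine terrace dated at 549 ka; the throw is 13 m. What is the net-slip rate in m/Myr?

dip-slip = throw / sin(dip) = 13 / sin(69°) = 13.92 m
net slip = dip-slip / sin(rake) = 13.92 / sin(65°) = 15.36 m
rate = 15.36 m / 549 ka = 0.0000280 m/yr = 28 m/Myr

28 m/Myr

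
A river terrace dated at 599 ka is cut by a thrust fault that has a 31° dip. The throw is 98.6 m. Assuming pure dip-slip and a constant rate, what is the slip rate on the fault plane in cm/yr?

dip-slip = throw / sin(dip) = 98.6 m / sin(31°) = 191.4 m
rate = 191.4 m / 599 ka = 0.000320 m/yr = 0.0320 cm/yr

0.0320 cm/yr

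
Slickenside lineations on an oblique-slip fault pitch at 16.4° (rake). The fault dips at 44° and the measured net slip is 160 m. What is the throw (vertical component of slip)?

dip-slip = net slip × sin(rake) = 160 m × sin(16.4°) = 45.17 m
throw = dip-slip × sin(dip) = 45.17 × sin(44°) = 31.4 m

31.4 m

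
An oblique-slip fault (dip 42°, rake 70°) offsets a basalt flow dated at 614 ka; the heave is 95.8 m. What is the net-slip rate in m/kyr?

0.223 m/kyr

dip-slip = heave / cos(dip) = 95.8 / cos(42°) = 128.9 m
net slip = dip-slip / sin(rake) = 128.9 / sin(70°) = 137.2 m
rate = 137.2 m / 614 ka = 0.000223 m/yr = 0.223 m/kyr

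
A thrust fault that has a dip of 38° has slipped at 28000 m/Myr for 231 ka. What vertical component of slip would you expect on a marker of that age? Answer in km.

3.98 km

dip-slip = rate × time = 28000 m/Myr × 231 ka = 6468 m
throw = dip-slip × sin(dip) = 6468 × sin(38°) = 3980 m = 3.98 km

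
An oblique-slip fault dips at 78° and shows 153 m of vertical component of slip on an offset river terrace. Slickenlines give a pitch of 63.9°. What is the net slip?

174 m

dip-slip = throw / sin(dip) = 153 / sin(78°) = 156.4 m
net slip = dip-slip / sin(rake) = 156.4 / sin(63.9°) = 174 m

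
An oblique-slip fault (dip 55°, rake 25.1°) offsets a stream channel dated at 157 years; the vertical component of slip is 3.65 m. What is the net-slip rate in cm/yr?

6.69 cm/yr

dip-slip = throw / sin(dip) = 3.65 / sin(55°) = 4.456 m
net slip = dip-slip / sin(rake) = 4.456 / sin(25.1°) = 10.50 m
rate = 10.50 m / 157 years = 0.0669 m/yr = 6.69 cm/yr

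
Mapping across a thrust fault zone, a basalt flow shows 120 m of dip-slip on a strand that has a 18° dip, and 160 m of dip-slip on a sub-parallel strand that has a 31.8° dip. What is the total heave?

heave_A = 120 × cos(18°) = 114.1 m
heave_B = 160 × cos(31.8°) = 136 m
total = 114.1 + 136 = 250 m

250 m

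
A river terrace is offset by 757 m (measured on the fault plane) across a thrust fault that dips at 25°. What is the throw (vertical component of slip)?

throw = dip-slip × sin(dip) = 757 m × sin(25°) = 320 m

320 m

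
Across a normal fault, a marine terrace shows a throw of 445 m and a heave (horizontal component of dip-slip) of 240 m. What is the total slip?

net slip = √(throw² + heave²) = √(445² + 240²) = 506 m

506 m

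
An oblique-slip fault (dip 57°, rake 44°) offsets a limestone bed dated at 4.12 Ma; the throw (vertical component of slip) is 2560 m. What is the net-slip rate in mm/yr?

dip-slip = throw / sin(dip) = 2560 / sin(57°) = 3052 m
net slip = dip-slip / sin(rake) = 3052 / sin(44°) = 4394 m
rate = 4394 m / 4.12 Ma = 0.00107 m/yr = 1.07 mm/yr

1.07 mm/yr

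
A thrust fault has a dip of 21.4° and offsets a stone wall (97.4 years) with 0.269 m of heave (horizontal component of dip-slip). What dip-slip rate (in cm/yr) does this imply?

0.297 cm/yr

dip-slip = heave / cos(dip) = 0.269 m / cos(21.4°) = 0.2889 m
rate = 0.2889 m / 97.4 years = 0.00297 m/yr = 0.297 cm/yr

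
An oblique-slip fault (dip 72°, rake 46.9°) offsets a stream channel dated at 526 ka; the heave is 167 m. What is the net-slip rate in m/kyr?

1.41 m/kyr

dip-slip = heave / cos(dip) = 167 / cos(72°) = 540.4 m
net slip = dip-slip / sin(rake) = 540.4 / sin(46.9°) = 740.1 m
rate = 740.1 m / 526 ka = 0.00141 m/yr = 1.41 m/kyr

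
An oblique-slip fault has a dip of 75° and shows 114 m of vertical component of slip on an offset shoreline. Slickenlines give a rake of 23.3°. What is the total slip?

dip-slip = throw / sin(dip) = 114 / sin(75°) = 118 m
net slip = dip-slip / sin(rake) = 118 / sin(23.3°) = 298 m

298 m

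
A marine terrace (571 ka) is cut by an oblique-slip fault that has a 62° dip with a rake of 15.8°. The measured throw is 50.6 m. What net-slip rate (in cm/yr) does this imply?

0.0369 cm/yr

dip-slip = throw / sin(dip) = 50.6 / sin(62°) = 57.31 m
net slip = dip-slip / sin(rake) = 57.31 / sin(15.8°) = 210.5 m
rate = 210.5 m / 571 ka = 0.000369 m/yr = 0.0369 cm/yr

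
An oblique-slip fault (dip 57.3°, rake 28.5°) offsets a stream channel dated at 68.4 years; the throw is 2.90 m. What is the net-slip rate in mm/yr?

106 mm/yr

dip-slip = throw / sin(dip) = 2.90 / sin(57.3°) = 3.446 m
net slip = dip-slip / sin(rake) = 3.446 / sin(28.5°) = 7.222 m
rate = 7.222 m / 68.4 years = 0.106 m/yr = 106 mm/yr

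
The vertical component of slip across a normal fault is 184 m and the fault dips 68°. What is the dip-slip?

dip-slip = throw / sin(dip) = 184 / sin(68°) = 198 m

198 m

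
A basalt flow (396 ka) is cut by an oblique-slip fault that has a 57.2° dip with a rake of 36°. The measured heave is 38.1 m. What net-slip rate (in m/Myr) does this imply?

dip-slip = heave / cos(dip) = 38.1 / cos(57.2°) = 70.33 m
net slip = dip-slip / sin(rake) = 70.33 / sin(36°) = 119.7 m
rate = 119.7 m / 396 ka = 0.000302 m/yr = 302 m/Myr

302 m/Myr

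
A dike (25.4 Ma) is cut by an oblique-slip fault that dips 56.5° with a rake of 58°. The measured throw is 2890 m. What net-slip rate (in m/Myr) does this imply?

dip-slip = throw / sin(dip) = 2890 / sin(56.5°) = 3466 m
net slip = dip-slip / sin(rake) = 3466 / sin(58°) = 4087 m
rate = 4087 m / 25.4 Ma = 0.000161 m/yr = 161 m/Myr

161 m/Myr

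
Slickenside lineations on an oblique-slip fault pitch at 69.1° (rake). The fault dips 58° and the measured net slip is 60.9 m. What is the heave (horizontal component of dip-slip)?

30.1 m

dip-slip = net slip × sin(rake) = 60.9 m × sin(69.1°) = 56.89 m
heave = dip-slip × cos(dip) = 56.89 × cos(58°) = 30.1 m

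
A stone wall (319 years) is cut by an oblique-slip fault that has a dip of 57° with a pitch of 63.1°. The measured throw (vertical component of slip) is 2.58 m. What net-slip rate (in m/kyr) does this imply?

dip-slip = throw / sin(dip) = 2.58 / sin(57°) = 3.076 m
net slip = dip-slip / sin(rake) = 3.076 / sin(63.1°) = 3.450 m
rate = 3.450 m / 319 years = 0.0108 m/yr = 10.8 m/kyr

10.8 m/kyr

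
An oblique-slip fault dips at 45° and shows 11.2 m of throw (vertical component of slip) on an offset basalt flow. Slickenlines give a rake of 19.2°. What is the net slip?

48.2 m

dip-slip = throw / sin(dip) = 11.2 / sin(45°) = 15.84 m
net slip = dip-slip / sin(rake) = 15.84 / sin(19.2°) = 48.2 m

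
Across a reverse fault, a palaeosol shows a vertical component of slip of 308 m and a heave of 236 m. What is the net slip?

net slip = √(throw² + heave²) = √(308² + 236²) = 388 m

388 m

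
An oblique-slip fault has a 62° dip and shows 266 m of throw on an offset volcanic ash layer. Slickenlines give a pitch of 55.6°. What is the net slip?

dip-slip = throw / sin(dip) = 266 / sin(62°) = 301.3 m
net slip = dip-slip / sin(rake) = 301.3 / sin(55.6°) = 365 m

365 m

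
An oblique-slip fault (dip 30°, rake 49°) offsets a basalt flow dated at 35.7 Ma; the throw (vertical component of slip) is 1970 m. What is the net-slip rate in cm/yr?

0.0146 cm/yr

dip-slip = throw / sin(dip) = 1970 / sin(30°) = 3940 m
net slip = dip-slip / sin(rake) = 3940 / sin(49°) = 5221 m
rate = 5221 m / 35.7 Ma = 0.000146 m/yr = 0.0146 cm/yr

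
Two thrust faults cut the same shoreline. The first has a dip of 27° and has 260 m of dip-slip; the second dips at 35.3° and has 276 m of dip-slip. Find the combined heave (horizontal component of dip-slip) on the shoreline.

457 m

heave_A = 260 × cos(27°) = 231.7 m
heave_B = 276 × cos(35.3°) = 225.3 m
total = 231.7 + 225.3 = 457 m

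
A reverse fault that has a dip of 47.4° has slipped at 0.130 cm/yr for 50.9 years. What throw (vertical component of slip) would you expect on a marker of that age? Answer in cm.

4.87 cm

dip-slip = rate × time = 0.130 cm/yr × 50.9 years = 0.06617 m
throw = dip-slip × sin(dip) = 0.06617 × sin(47.4°) = 0.0487 m = 4.87 cm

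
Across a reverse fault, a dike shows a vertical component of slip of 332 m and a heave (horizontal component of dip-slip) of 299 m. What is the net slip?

net slip = √(throw² + heave²) = √(332² + 299²) = 447 m

447 m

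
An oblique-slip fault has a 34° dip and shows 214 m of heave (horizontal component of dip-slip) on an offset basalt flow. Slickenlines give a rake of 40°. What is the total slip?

402 m

dip-slip = heave / cos(dip) = 214 / cos(34°) = 258.1 m
net slip = dip-slip / sin(rake) = 258.1 / sin(40°) = 402 m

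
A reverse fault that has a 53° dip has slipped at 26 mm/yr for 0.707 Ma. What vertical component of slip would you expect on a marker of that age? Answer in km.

14.7 km

dip-slip = rate × time = 26 mm/yr × 0.707 Ma = 18380 m
throw = dip-slip × sin(dip) = 18380 × sin(53°) = 14700 m = 14.7 km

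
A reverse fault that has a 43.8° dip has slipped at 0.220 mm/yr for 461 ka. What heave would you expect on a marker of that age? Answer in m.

73.2 m

dip-slip = rate × time = 0.220 mm/yr × 461 ka = 101.4 m
heave = dip-slip × cos(dip) = 101.4 × cos(43.8°) = 73.2 m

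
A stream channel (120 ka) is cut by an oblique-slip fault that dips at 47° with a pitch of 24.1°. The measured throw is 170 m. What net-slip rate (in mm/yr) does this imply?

4.74 mm/yr

dip-slip = throw / sin(dip) = 170 / sin(47°) = 232.4 m
net slip = dip-slip / sin(rake) = 232.4 / sin(24.1°) = 569.3 m
rate = 569.3 m / 120 ka = 0.00474 m/yr = 4.74 mm/yr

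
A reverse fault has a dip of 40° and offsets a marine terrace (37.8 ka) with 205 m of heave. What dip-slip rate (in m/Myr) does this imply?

7080 m/Myr

dip-slip = heave / cos(dip) = 205 m / cos(40°) = 267.6 m
rate = 267.6 m / 37.8 ka = 0.00708 m/yr = 7080 m/Myr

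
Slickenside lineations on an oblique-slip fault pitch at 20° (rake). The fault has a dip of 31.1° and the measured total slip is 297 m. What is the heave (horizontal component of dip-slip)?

dip-slip = net slip × sin(rake) = 297 m × sin(20°) = 101.6 m
heave = dip-slip × cos(dip) = 101.6 × cos(31.1°) = 87 m

87 m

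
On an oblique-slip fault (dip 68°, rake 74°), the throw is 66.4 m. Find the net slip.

74.5 m

dip-slip = throw / sin(dip) = 66.4 / sin(68°) = 71.61 m
net slip = dip-slip / sin(rake) = 71.61 / sin(74°) = 74.5 m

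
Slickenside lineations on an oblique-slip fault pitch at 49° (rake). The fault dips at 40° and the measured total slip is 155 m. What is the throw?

75.2 m

dip-slip = net slip × sin(rake) = 155 m × sin(49°) = 117 m
throw = dip-slip × sin(dip) = 117 × sin(40°) = 75.2 m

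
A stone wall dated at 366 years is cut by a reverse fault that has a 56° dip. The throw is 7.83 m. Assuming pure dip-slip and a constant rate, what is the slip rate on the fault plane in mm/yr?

dip-slip = throw / sin(dip) = 7.83 m / sin(56°) = 9.445 m
rate = 9.445 m / 366 years = 0.0258 m/yr = 25.8 mm/yr

25.8 mm/yr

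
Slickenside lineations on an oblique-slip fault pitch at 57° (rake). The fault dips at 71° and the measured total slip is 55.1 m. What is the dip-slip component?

dip-slip = net slip × sin(rake) = 55.1 m × sin(57°) = 46.2 m

46.2 m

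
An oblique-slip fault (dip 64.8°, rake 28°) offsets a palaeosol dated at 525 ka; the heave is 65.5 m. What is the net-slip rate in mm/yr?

0.624 mm/yr

dip-slip = heave / cos(dip) = 65.5 / cos(64.8°) = 153.8 m
net slip = dip-slip / sin(rake) = 153.8 / sin(28°) = 327.7 m
rate = 327.7 m / 525 ka = 0.000624 m/yr = 0.624 mm/yr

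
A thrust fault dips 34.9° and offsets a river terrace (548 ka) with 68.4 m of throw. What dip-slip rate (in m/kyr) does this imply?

0.218 m/kyr

dip-slip = throw / sin(dip) = 68.4 m / sin(34.9°) = 119.5 m
rate = 119.5 m / 548 ka = 0.000218 m/yr = 0.218 m/kyr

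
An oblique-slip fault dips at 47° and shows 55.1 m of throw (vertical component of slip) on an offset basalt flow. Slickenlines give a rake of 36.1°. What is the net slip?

dip-slip = throw / sin(dip) = 55.1 / sin(47°) = 75.34 m
net slip = dip-slip / sin(rake) = 75.34 / sin(36.1°) = 128 m

128 m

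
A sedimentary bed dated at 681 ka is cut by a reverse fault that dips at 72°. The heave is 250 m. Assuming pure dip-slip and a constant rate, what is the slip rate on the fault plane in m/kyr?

dip-slip = heave / cos(dip) = 250 m / cos(72°) = 809 m
rate = 809 m / 681 ka = 0.00119 m/yr = 1.19 m/kyr

1.19 m/kyr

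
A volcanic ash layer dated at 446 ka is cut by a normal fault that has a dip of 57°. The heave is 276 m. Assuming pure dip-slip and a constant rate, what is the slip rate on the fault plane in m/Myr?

1140 m/Myr

dip-slip = heave / cos(dip) = 276 m / cos(57°) = 506.8 m
rate = 506.8 m / 446 ka = 0.00114 m/yr = 1140 m/Myr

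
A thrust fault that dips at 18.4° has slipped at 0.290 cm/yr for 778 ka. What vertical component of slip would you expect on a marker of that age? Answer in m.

dip-slip = rate × time = 0.290 cm/yr × 778 ka = 2256 m
throw = dip-slip × sin(dip) = 2256 × sin(18.4°) = 712 m

712 m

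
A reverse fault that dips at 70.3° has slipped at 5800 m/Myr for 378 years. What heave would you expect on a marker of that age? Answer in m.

dip-slip = rate × time = 5800 m/Myr × 378 years = 2.192 m
heave = dip-slip × cos(dip) = 2.192 × cos(70.3°) = 0.739 m

0.739 m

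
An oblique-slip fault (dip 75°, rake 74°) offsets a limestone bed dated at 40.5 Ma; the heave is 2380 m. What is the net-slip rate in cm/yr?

0.0236 cm/yr

dip-slip = heave / cos(dip) = 2380 / cos(75°) = 9196 m
net slip = dip-slip / sin(rake) = 9196 / sin(74°) = 9566 m
rate = 9566 m / 40.5 Ma = 0.000236 m/yr = 0.0236 cm/yr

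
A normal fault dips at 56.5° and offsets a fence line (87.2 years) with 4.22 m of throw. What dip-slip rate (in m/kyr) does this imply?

dip-slip = throw / sin(dip) = 4.22 m / sin(56.5°) = 5.061 m
rate = 5.061 m / 87.2 years = 0.0580 m/yr = 58 m/kyr

58 m/kyr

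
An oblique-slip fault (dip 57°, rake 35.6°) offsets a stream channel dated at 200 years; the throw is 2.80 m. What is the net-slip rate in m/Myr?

28700 m/Myr

dip-slip = throw / sin(dip) = 2.80 / sin(57°) = 3.339 m
net slip = dip-slip / sin(rake) = 3.339 / sin(35.6°) = 5.735 m
rate = 5.735 m / 200 years = 0.0287 m/yr = 28700 m/Myr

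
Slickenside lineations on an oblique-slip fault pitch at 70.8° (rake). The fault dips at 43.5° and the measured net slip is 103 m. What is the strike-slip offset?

33.9 m

strike-slip = net slip × cos(rake) = 103 m × cos(70.8°) = 33.9 m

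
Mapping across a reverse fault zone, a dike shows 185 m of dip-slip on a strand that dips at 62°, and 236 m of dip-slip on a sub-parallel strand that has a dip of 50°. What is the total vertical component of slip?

344 m

throw_A = 185 × sin(62°) = 163.3 m
throw_B = 236 × sin(50°) = 180.8 m
total = 163.3 + 180.8 = 344 m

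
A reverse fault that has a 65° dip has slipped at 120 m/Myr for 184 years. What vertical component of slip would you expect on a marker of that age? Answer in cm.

2 cm

dip-slip = rate × time = 120 m/Myr × 184 years = 0.02208 m
throw = dip-slip × sin(dip) = 0.02208 × sin(65°) = 0.0200 m = 2 cm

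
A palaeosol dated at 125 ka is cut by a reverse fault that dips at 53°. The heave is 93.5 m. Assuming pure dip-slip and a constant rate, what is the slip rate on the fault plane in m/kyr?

dip-slip = heave / cos(dip) = 93.5 m / cos(53°) = 155.4 m
rate = 155.4 m / 125 ka = 0.00124 m/yr = 1.24 m/kyr

1.24 m/kyr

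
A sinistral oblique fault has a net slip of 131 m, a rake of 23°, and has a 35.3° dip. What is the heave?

dip-slip = net slip × sin(rake) = 131 m × sin(23°) = 51.19 m
heave = dip-slip × cos(dip) = 51.19 × cos(35.3°) = 41.8 m

41.8 m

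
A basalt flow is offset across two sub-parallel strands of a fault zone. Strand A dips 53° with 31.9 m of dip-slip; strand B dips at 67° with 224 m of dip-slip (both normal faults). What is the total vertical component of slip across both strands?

throw_A = 31.9 × sin(53°) = 25.48 m
throw_B = 224 × sin(67°) = 206.2 m
total = 25.48 + 206.2 = 232 m

232 m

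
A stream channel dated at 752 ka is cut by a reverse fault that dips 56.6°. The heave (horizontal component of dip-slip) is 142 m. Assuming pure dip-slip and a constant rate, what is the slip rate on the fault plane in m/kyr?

0.343 m/kyr

dip-slip = heave / cos(dip) = 142 m / cos(56.6°) = 258 m
rate = 258 m / 752 ka = 0.000343 m/yr = 0.343 m/kyr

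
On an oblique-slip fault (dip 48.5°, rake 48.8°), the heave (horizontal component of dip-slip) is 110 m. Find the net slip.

221 m

dip-slip = heave / cos(dip) = 110 / cos(48.5°) = 166 m
net slip = dip-slip / sin(rake) = 166 / sin(48.8°) = 221 m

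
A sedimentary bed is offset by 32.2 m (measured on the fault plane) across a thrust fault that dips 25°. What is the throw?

throw = dip-slip × sin(dip) = 32.2 m × sin(25°) = 13.6 m

13.6 m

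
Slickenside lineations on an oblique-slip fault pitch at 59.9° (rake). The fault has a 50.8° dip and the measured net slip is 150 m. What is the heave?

dip-slip = net slip × sin(rake) = 150 m × sin(59.9°) = 129.8 m
heave = dip-slip × cos(dip) = 129.8 × cos(50.8°) = 82 m

82 m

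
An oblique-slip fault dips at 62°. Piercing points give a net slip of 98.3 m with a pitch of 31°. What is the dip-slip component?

dip-slip = net slip × sin(rake) = 98.3 m × sin(31°) = 50.6 m

50.6 m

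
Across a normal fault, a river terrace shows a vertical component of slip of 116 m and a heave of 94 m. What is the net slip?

net slip = √(throw² + heave²) = √(116² + 94²) = 149 m

149 m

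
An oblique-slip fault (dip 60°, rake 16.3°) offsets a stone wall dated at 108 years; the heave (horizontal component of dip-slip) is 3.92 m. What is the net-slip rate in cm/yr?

dip-slip = heave / cos(dip) = 3.92 / cos(60°) = 7.840 m
net slip = dip-slip / sin(rake) = 7.840 / sin(16.3°) = 27.93 m
rate = 27.93 m / 108 years = 0.259 m/yr = 25.9 cm/yr

25.9 cm/yr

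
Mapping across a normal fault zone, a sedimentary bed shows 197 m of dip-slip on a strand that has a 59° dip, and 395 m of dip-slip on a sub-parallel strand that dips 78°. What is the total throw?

555 m

throw_A = 197 × sin(59°) = 168.9 m
throw_B = 395 × sin(78°) = 386.4 m
total = 168.9 + 386.4 = 555 m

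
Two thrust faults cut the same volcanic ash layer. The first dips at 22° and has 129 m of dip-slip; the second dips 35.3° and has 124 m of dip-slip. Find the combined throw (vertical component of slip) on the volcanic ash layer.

120 m

throw_A = 129 × sin(22°) = 48.32 m
throw_B = 124 × sin(35.3°) = 71.65 m
total = 48.32 + 71.65 = 120 m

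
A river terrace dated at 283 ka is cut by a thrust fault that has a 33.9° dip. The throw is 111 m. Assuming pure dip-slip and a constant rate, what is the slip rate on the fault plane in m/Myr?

dip-slip = throw / sin(dip) = 111 m / sin(33.9°) = 199 m
rate = 199 m / 283 ka = 0.000703 m/yr = 703 m/Myr

703 m/Myr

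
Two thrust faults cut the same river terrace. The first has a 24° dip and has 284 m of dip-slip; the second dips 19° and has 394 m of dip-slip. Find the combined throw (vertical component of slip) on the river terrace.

throw_A = 284 × sin(24°) = 115.5 m
throw_B = 394 × sin(19°) = 128.3 m
total = 115.5 + 128.3 = 244 m

244 m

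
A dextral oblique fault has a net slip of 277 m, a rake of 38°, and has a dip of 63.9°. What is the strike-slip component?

strike-slip = net slip × cos(rake) = 277 m × cos(38°) = 218 m

218 m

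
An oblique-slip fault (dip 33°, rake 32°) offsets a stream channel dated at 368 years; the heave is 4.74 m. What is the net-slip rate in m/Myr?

dip-slip = heave / cos(dip) = 4.74 / cos(33°) = 5.652 m
net slip = dip-slip / sin(rake) = 5.652 / sin(32°) = 10.67 m
rate = 10.67 m / 368 years = 0.0290 m/yr = 29000 m/Myr

29000 m/Myr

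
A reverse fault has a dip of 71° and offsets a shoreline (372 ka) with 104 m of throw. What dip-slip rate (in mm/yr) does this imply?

0.296 mm/yr

dip-slip = throw / sin(dip) = 104 m / sin(71°) = 110 m
rate = 110 m / 372 ka = 0.000296 m/yr = 0.296 mm/yr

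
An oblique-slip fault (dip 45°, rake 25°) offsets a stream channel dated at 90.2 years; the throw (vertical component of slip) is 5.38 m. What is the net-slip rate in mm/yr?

dip-slip = throw / sin(dip) = 5.38 / sin(45°) = 7.608 m
net slip = dip-slip / sin(rake) = 7.608 / sin(25°) = 18 m
rate = 18 m / 90.2 years = 0.200 m/yr = 200 mm/yr

200 mm/yr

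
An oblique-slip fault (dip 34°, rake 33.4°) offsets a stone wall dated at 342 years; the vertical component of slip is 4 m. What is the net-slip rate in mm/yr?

dip-slip = throw / sin(dip) = 4 / sin(34°) = 7.153 m
net slip = dip-slip / sin(rake) = 7.153 / sin(33.4°) = 12.99 m
rate = 12.99 m / 342 years = 0.0380 m/yr = 38 mm/yr

38 mm/yr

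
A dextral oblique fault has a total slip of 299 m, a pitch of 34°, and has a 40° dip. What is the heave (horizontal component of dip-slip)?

128 m

dip-slip = net slip × sin(rake) = 299 m × sin(34°) = 167.2 m
heave = dip-slip × cos(dip) = 167.2 × cos(40°) = 128 m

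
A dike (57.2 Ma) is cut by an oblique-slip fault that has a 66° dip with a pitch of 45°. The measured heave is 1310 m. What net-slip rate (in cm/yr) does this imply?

dip-slip = heave / cos(dip) = 1310 / cos(66°) = 3221 m
net slip = dip-slip / sin(rake) = 3221 / sin(45°) = 4555 m
rate = 4555 m / 57.2 Ma = 0.0000796 m/yr = 0.00796 cm/yr

0.00796 cm/yr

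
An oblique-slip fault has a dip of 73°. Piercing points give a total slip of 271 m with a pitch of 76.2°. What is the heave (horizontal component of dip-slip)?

76.9 m

dip-slip = net slip × sin(rake) = 271 m × sin(76.2°) = 263.2 m
heave = dip-slip × cos(dip) = 263.2 × cos(73°) = 76.9 m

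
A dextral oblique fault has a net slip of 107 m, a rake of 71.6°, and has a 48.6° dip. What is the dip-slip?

102 m

dip-slip = net slip × sin(rake) = 107 m × sin(71.6°) = 102 m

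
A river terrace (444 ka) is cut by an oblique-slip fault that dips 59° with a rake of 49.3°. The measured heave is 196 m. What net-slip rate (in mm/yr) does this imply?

1.13 mm/yr

dip-slip = heave / cos(dip) = 196 / cos(59°) = 380.6 m
net slip = dip-slip / sin(rake) = 380.6 / sin(49.3°) = 502 m
rate = 502 m / 444 ka = 0.00113 m/yr = 1.13 mm/yr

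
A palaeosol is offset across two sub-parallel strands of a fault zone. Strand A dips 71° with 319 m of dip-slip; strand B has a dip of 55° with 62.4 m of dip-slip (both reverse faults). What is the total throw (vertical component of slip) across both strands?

throw_A = 319 × sin(71°) = 301.6 m
throw_B = 62.4 × sin(55°) = 51.12 m
total = 301.6 + 51.12 = 353 m

353 m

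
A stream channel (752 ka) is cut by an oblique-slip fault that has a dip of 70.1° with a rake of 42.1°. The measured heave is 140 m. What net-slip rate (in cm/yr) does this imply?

dip-slip = heave / cos(dip) = 140 / cos(70.1°) = 411.3 m
net slip = dip-slip / sin(rake) = 411.3 / sin(42.1°) = 613.5 m
rate = 613.5 m / 752 ka = 0.000816 m/yr = 0.0816 cm/yr

0.0816 cm/yr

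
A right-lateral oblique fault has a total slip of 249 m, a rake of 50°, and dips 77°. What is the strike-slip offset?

160 m

strike-slip = net slip × cos(rake) = 249 m × cos(50°) = 160 m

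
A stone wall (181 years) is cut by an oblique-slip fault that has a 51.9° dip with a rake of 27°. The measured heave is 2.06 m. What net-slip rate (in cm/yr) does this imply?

4.06 cm/yr

dip-slip = heave / cos(dip) = 2.06 / cos(51.9°) = 3.339 m
net slip = dip-slip / sin(rake) = 3.339 / sin(27°) = 7.354 m
rate = 7.354 m / 181 years = 0.0406 m/yr = 4.06 cm/yr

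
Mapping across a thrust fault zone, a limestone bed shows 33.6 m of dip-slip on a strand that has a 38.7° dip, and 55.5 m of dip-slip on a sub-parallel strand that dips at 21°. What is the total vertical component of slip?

throw_A = 33.6 × sin(38.7°) = 21.01 m
throw_B = 55.5 × sin(21°) = 19.89 m
total = 21.01 + 19.89 = 40.9 m

40.9 m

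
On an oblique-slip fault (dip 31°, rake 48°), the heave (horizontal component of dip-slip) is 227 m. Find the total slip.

dip-slip = heave / cos(dip) = 227 / cos(31°) = 264.8 m
net slip = dip-slip / sin(rake) = 264.8 / sin(48°) = 356 m

356 m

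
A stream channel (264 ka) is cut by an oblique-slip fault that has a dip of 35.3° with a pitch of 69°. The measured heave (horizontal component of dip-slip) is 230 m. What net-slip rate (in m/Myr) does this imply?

dip-slip = heave / cos(dip) = 230 / cos(35.3°) = 281.8 m
net slip = dip-slip / sin(rake) = 281.8 / sin(69°) = 301.9 m
rate = 301.9 m / 264 ka = 0.00114 m/yr = 1140 m/Myr

1140 m/Myr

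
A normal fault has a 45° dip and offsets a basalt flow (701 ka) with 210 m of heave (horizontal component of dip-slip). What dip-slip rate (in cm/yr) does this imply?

0.0424 cm/yr

dip-slip = heave / cos(dip) = 210 m / cos(45°) = 297 m
rate = 297 m / 701 ka = 0.000424 m/yr = 0.0424 cm/yr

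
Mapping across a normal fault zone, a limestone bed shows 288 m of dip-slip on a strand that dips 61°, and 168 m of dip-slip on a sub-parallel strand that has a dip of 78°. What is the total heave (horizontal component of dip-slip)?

175 m

heave_A = 288 × cos(61°) = 139.6 m
heave_B = 168 × cos(78°) = 34.93 m
total = 139.6 + 34.93 = 175 m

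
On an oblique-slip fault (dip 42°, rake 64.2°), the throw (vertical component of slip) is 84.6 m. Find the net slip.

dip-slip = throw / sin(dip) = 84.6 / sin(42°) = 126.4 m
net slip = dip-slip / sin(rake) = 126.4 / sin(64.2°) = 140 m

140 m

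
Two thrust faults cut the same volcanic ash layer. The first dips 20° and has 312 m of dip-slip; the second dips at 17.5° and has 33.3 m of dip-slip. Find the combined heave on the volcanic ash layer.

heave_A = 312 × cos(20°) = 293.2 m
heave_B = 33.3 × cos(17.5°) = 31.76 m
total = 293.2 + 31.76 = 325 m

325 m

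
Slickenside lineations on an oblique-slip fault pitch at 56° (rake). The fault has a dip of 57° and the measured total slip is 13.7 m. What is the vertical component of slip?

9.53 m

dip-slip = net slip × sin(rake) = 13.7 m × sin(56°) = 11.36 m
throw = dip-slip × sin(dip) = 11.36 × sin(57°) = 9.53 m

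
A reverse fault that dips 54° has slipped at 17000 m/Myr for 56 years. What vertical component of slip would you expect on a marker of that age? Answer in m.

0.770 m

dip-slip = rate × time = 17000 m/Myr × 56 years = 0.9520 m
throw = dip-slip × sin(dip) = 0.9520 × sin(54°) = 0.770 m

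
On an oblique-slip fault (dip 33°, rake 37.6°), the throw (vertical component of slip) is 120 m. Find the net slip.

dip-slip = throw / sin(dip) = 120 / sin(33°) = 220.3 m
net slip = dip-slip / sin(rake) = 220.3 / sin(37.6°) = 361 m

361 m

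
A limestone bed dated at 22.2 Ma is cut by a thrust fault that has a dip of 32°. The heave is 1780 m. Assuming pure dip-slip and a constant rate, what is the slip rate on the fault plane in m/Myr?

94.5 m/Myr

dip-slip = heave / cos(dip) = 1780 m / cos(32°) = 2099 m
rate = 2099 m / 22.2 Ma = 0.0000945 m/yr = 94.5 m/Myr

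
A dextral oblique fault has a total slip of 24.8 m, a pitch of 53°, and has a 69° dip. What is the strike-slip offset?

14.9 m

strike-slip = net slip × cos(rake) = 24.8 m × cos(53°) = 14.9 m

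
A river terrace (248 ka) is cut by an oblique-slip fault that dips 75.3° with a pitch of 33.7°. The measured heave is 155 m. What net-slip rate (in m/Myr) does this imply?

dip-slip = heave / cos(dip) = 155 / cos(75.3°) = 610.8 m
net slip = dip-slip / sin(rake) = 610.8 / sin(33.7°) = 1101 m
rate = 1101 m / 248 ka = 0.00444 m/yr = 4440 m/Myr

4440 m/Myr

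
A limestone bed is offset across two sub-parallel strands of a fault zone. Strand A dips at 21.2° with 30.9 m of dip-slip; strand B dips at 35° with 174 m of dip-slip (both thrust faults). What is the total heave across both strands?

171 m

heave_A = 30.9 × cos(21.2°) = 28.81 m
heave_B = 174 × cos(35°) = 142.5 m
total = 28.81 + 142.5 = 171 m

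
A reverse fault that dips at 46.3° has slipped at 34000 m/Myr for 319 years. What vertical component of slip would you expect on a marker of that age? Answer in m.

dip-slip = rate × time = 34000 m/Myr × 319 years = 10.85 m
throw = dip-slip × sin(dip) = 10.85 × sin(46.3°) = 7.84 m

7.84 m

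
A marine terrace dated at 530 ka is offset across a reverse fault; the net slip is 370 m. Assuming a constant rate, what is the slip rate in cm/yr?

0.0698 cm/yr

rate = 370 m / 530 ka = 0.000698 m/yr = 0.0698 cm/yr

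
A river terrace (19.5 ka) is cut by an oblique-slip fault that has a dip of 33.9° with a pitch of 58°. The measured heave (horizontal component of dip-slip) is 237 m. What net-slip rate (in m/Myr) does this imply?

17300 m/Myr

dip-slip = heave / cos(dip) = 237 / cos(33.9°) = 285.5 m
net slip = dip-slip / sin(rake) = 285.5 / sin(58°) = 336.7 m
rate = 336.7 m / 19.5 ka = 0.0173 m/yr = 17300 m/Myr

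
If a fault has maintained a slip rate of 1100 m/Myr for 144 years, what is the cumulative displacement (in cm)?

slip = rate × time = 1100 m/Myr × 144 years = 0.158 m = 15.8 cm

15.8 cm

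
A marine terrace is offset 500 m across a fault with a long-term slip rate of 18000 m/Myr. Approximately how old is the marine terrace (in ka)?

27.8 ka

age = offset / rate = 500 m / (18000 m/Myr) = 27800 yr = 27.8 ka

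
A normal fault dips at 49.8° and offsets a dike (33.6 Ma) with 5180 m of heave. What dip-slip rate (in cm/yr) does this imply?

dip-slip = heave / cos(dip) = 5180 m / cos(49.8°) = 8025 m
rate = 8025 m / 33.6 Ma = 0.000239 m/yr = 0.0239 cm/yr

0.0239 cm/yr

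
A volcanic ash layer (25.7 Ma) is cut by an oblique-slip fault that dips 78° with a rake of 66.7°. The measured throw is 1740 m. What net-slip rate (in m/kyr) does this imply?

dip-slip = throw / sin(dip) = 1740 / sin(78°) = 1779 m
net slip = dip-slip / sin(rake) = 1779 / sin(66.7°) = 1937 m
rate = 1937 m / 25.7 Ma = 0.0000754 m/yr = 0.0754 m/kyr

0.0754 m/kyr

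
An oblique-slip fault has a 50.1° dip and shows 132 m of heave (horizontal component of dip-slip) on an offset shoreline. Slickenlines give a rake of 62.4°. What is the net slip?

dip-slip = heave / cos(dip) = 132 / cos(50.1°) = 205.8 m
net slip = dip-slip / sin(rake) = 205.8 / sin(62.4°) = 232 m

232 m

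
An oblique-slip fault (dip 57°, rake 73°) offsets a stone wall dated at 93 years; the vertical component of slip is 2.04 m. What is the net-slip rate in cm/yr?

dip-slip = throw / sin(dip) = 2.04 / sin(57°) = 2.432 m
net slip = dip-slip / sin(rake) = 2.432 / sin(73°) = 2.544 m
rate = 2.544 m / 93 years = 0.0274 m/yr = 2.74 cm/yr

2.74 cm/yr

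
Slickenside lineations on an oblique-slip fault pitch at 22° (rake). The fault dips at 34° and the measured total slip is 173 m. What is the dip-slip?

64.8 m

dip-slip = net slip × sin(rake) = 173 m × sin(22°) = 64.8 m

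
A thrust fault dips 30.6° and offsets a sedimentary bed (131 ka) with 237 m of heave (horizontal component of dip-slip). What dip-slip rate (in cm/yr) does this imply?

0.210 cm/yr

dip-slip = heave / cos(dip) = 237 m / cos(30.6°) = 275.3 m
rate = 275.3 m / 131 ka = 0.00210 m/yr = 0.210 cm/yr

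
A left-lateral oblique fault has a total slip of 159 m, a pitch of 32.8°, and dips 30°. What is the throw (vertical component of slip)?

43.1 m

dip-slip = net slip × sin(rake) = 159 m × sin(32.8°) = 86.13 m
throw = dip-slip × sin(dip) = 86.13 × sin(30°) = 43.1 m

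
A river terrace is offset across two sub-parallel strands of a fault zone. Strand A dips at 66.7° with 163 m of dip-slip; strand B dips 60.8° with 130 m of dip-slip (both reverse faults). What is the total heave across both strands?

128 m

heave_A = 163 × cos(66.7°) = 64.47 m
heave_B = 130 × cos(60.8°) = 63.42 m
total = 64.47 + 63.42 = 128 m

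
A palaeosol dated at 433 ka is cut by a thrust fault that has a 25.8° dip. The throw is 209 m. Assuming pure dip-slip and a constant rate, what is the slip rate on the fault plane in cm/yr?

0.111 cm/yr

dip-slip = throw / sin(dip) = 209 m / sin(25.8°) = 480.2 m
rate = 480.2 m / 433 ka = 0.00111 m/yr = 0.111 cm/yr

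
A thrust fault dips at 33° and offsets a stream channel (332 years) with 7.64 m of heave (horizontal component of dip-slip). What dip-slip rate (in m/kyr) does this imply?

dip-slip = heave / cos(dip) = 7.64 m / cos(33°) = 9.110 m
rate = 9.110 m / 332 years = 0.0274 m/yr = 27.4 m/kyr

27.4 m/kyr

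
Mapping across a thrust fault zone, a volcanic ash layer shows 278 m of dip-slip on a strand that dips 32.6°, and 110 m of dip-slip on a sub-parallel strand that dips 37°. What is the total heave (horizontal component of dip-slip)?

322 m

heave_A = 278 × cos(32.6°) = 234.2 m
heave_B = 110 × cos(37°) = 87.85 m
total = 234.2 + 87.85 = 322 m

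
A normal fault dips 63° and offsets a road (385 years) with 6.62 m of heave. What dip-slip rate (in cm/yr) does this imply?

dip-slip = heave / cos(dip) = 6.62 m / cos(63°) = 14.58 m
rate = 14.58 m / 385 years = 0.0379 m/yr = 3.79 cm/yr

3.79 cm/yr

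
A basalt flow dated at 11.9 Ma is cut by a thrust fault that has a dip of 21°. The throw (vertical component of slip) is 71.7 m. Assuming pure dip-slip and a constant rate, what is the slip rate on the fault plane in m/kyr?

dip-slip = throw / sin(dip) = 71.7 m / sin(21°) = 200.1 m
rate = 200.1 m / 11.9 Ma = 0.0000168 m/yr = 0.0168 m/kyr

0.0168 m/kyr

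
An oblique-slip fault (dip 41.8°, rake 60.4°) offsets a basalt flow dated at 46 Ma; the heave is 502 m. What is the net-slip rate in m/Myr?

dip-slip = heave / cos(dip) = 502 / cos(41.8°) = 673.4 m
net slip = dip-slip / sin(rake) = 673.4 / sin(60.4°) = 774.5 m
rate = 774.5 m / 46 Ma = 0.0000168 m/yr = 16.8 m/Myr

16.8 m/Myr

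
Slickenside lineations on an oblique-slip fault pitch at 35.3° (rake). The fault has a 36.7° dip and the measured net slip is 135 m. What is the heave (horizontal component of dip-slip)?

62.5 m

dip-slip = net slip × sin(rake) = 135 m × sin(35.3°) = 78.01 m
heave = dip-slip × cos(dip) = 78.01 × cos(36.7°) = 62.5 m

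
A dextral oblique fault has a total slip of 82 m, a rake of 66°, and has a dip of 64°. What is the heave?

dip-slip = net slip × sin(rake) = 82 m × sin(66°) = 74.91 m
heave = dip-slip × cos(dip) = 74.91 × cos(64°) = 32.8 m

32.8 m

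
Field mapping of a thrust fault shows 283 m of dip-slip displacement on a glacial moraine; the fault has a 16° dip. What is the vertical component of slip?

throw = dip-slip × sin(dip) = 283 m × sin(16°) = 78 m

78 m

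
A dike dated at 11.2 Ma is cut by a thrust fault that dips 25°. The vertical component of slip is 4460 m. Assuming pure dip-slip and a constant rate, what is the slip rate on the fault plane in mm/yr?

0.942 mm/yr

dip-slip = throw / sin(dip) = 4460 m / sin(25°) = 10550 m
rate = 10550 m / 11.2 Ma = 0.000942 m/yr = 0.942 mm/yr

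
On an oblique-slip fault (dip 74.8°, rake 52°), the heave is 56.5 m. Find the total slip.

dip-slip = heave / cos(dip) = 56.5 / cos(74.8°) = 215.5 m
net slip = dip-slip / sin(rake) = 215.5 / sin(52°) = 273 m

273 m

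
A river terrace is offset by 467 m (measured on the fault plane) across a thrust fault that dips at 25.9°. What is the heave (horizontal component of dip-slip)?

420 m

heave = dip-slip × cos(dip) = 467 m × cos(25.9°) = 420 m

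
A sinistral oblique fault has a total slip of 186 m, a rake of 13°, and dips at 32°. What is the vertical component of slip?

dip-slip = net slip × sin(rake) = 186 m × sin(13°) = 41.84 m
throw = dip-slip × sin(dip) = 41.84 × sin(32°) = 22.2 m

22.2 m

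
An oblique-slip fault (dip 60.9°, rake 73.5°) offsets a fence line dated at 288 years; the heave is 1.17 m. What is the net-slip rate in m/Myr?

8710 m/Myr

dip-slip = heave / cos(dip) = 1.17 / cos(60.9°) = 2.406 m
net slip = dip-slip / sin(rake) = 2.406 / sin(73.5°) = 2.509 m
rate = 2.509 m / 288 years = 0.00871 m/yr = 8710 m/Myr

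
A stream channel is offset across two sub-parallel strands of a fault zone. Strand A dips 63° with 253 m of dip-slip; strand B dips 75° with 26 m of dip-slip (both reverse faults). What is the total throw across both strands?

251 m

throw_A = 253 × sin(63°) = 225.4 m
throw_B = 26 × sin(75°) = 25.11 m
total = 225.4 + 25.11 = 251 m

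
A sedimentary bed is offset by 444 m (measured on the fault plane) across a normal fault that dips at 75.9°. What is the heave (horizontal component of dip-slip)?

heave = dip-slip × cos(dip) = 444 m × cos(75.9°) = 108 m

108 m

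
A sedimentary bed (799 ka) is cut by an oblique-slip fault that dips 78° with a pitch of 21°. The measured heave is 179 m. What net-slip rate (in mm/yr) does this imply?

3.01 mm/yr

dip-slip = heave / cos(dip) = 179 / cos(78°) = 860.9 m
net slip = dip-slip / sin(rake) = 860.9 / sin(21°) = 2402 m
rate = 2402 m / 799 ka = 0.00301 m/yr = 3.01 mm/yr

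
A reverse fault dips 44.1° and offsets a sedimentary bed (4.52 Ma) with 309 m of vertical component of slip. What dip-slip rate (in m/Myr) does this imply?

98.2 m/Myr

dip-slip = throw / sin(dip) = 309 m / sin(44.1°) = 444 m
rate = 444 m / 4.52 Ma = 0.0000982 m/yr = 98.2 m/Myr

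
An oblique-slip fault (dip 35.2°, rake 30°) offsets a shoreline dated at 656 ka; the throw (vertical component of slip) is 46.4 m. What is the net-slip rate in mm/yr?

dip-slip = throw / sin(dip) = 46.4 / sin(35.2°) = 80.50 m
net slip = dip-slip / sin(rake) = 80.50 / sin(30°) = 161 m
rate = 161 m / 656 ka = 0.000245 m/yr = 0.245 mm/yr

0.245 mm/yr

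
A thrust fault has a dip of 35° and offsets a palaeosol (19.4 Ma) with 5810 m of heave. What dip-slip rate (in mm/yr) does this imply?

dip-slip = heave / cos(dip) = 5810 m / cos(35°) = 7093 m
rate = 7093 m / 19.4 Ma = 0.000366 m/yr = 0.366 mm/yr

0.366 mm/yr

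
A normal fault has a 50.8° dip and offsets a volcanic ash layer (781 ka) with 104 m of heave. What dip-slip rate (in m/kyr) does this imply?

0.211 m/kyr

dip-slip = heave / cos(dip) = 104 m / cos(50.8°) = 164.5 m
rate = 164.5 m / 781 ka = 0.000211 m/yr = 0.211 m/kyr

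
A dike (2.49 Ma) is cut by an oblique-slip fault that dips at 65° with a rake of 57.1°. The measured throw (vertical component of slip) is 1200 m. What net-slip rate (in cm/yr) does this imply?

0.0633 cm/yr

dip-slip = throw / sin(dip) = 1200 / sin(65°) = 1324 m
net slip = dip-slip / sin(rake) = 1324 / sin(57.1°) = 1577 m
rate = 1577 m / 2.49 Ma = 0.000633 m/yr = 0.0633 cm/yr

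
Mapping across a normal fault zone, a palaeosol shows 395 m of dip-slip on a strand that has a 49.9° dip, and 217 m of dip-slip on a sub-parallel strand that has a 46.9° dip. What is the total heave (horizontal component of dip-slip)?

403 m

heave_A = 395 × cos(49.9°) = 254.4 m
heave_B = 217 × cos(46.9°) = 148.3 m
total = 254.4 + 148.3 = 403 m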